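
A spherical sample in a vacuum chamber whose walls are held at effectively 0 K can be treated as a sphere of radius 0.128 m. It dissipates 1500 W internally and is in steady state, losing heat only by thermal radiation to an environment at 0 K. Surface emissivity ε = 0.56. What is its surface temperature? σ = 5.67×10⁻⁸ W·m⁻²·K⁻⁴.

T ≈ 692 K

Steady state: internal power = radiated power, P = εσA T⁴.
Radiating area A = 4πr² = 0.2059 m².
T⁴ = P/(εσA) = 1500/(0.56·5.67×10⁻⁸·0.2059) = 2.295×10¹¹ K⁴.
T = (2.295×10¹¹)^(1/4).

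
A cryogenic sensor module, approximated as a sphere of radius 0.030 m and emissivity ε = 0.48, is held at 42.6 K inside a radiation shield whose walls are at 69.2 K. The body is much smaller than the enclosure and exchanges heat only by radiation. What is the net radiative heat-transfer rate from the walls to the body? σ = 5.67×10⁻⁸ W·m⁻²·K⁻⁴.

For a small grey body in a large enclosure: P_net = εσA(T_body⁴ − T_wall⁴).
A = 4πr² = 0.01131 m²; T_body⁴ − T_wall⁴ = 3.293×10⁶ − 2.293×10⁷ = -1.964×10⁷ K⁴.
|P_net| = 0.48·5.67×10⁻⁸·0.01131·1.964×10⁷.

P_net ≈ 0.00604 W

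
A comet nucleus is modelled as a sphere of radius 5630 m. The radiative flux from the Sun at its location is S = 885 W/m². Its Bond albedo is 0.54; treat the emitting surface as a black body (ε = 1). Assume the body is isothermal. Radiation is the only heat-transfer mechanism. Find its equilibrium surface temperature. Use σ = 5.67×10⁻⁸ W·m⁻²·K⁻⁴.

T ≈ 206 K

At equilibrium, absorbed power = emitted power.
Absorbing cross-section = πr² = 9.958×10⁷ m²; emitting surface = 4πr² = 3.983×10⁸ m² (ratio 4).
(1−a)S·A_cross = εσ·A_surf·T⁴  ⇒  T⁴ = (1−a)S/(4σ).
T⁴ = 0.460·885/(4·5.67×10⁻⁸) = 1.795×10⁹ K⁴.
T = (1.795×10⁹)^(1/4).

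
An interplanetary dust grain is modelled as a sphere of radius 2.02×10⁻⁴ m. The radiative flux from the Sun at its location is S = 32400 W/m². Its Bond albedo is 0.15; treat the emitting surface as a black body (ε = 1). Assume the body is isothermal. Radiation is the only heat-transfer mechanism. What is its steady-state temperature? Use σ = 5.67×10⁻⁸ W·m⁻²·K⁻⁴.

T ≈ 590 K

At equilibrium, absorbed power = emitted power.
Absorbing cross-section = πr² = 1.282×10⁻⁷ m²; emitting surface = 4πr² = 5.128×10⁻⁷ m² (ratio 4).
(1−a)S·A_cross = εσ·A_surf·T⁴  ⇒  T⁴ = (1−a)S/(4σ).
T⁴ = 0.850·32400/(4·5.67×10⁻⁸) = 1.214×10¹¹ K⁴.
T = (1.214×10¹¹)^(1/4).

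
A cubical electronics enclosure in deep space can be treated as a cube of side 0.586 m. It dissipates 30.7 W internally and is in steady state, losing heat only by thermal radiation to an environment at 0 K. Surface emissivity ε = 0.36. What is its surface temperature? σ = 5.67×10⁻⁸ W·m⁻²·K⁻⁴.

T ≈ 164 K

Steady state: internal power = radiated power, P = εσA T⁴.
Radiating area A = 6L² = 2.060 m².
T⁴ = P/(εσA) = 30.7/(0.36·5.67×10⁻⁸·2.060) = 7.300×10⁸ K⁴.
T = (7.300×10⁸)^(1/4).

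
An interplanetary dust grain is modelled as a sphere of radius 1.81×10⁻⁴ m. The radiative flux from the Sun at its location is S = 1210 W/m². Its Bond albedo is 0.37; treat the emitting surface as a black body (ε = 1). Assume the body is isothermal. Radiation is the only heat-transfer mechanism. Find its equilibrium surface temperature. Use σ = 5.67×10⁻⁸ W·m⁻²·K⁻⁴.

T ≈ 241 K

At equilibrium, absorbed power = emitted power.
Absorbing cross-section = πr² = 1.029×10⁻⁷ m²; emitting surface = 4πr² = 4.117×10⁻⁷ m² (ratio 4).
(1−a)S·A_cross = εσ·A_surf·T⁴  ⇒  T⁴ = (1−a)S/(4σ).
T⁴ = 0.630·1210/(4·5.67×10⁻⁸) = 3.361×10⁹ K⁴.
T = (3.361×10⁹)^(1/4).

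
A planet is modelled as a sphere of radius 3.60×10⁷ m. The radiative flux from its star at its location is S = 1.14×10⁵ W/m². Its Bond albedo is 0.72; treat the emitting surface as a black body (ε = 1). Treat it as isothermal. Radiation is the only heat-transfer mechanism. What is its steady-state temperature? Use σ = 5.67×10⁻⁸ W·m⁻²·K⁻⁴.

T ≈ 612 K

At equilibrium, absorbed power = emitted power.
Absorbing cross-section = πr² = 4.072×10¹⁵ m²; emitting surface = 4πr² = 1.629×10¹⁶ m² (ratio 4).
(1−a)S·A_cross = εσ·A_surf·T⁴  ⇒  T⁴ = (1−a)S/(4σ).
T⁴ = 0.280·1.14×10⁵/(4·5.67×10⁻⁸) = 1.407×10¹¹ K⁴.
T = (1.407×10¹¹)^(1/4).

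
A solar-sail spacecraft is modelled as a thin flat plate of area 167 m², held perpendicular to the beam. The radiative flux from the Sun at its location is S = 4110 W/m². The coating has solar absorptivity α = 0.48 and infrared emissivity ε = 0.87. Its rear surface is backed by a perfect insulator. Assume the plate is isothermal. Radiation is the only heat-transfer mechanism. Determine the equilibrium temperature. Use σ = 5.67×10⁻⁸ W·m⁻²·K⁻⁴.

At equilibrium, absorbed power = emitted power.
Absorbing cross-section = A = 167.0 m²; emitting surface = A = 167.0 m² (ratio 1).
αS·A_cross = εσ·A_surf·T⁴  ⇒  T⁴ = αS/(ε·1σ).
T⁴ = 0.480·4110/(0.87·1·5.67×10⁻⁸) = 3.999×10¹⁰ K⁴.
T = (3.999×10¹⁰)^(1/4).

T ≈ 447 K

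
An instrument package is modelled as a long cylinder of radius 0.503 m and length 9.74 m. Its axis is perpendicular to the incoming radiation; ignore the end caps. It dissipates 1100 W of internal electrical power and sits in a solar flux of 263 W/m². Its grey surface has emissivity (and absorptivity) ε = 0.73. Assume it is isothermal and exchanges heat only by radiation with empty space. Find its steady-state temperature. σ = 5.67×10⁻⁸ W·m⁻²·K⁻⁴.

T ≈ 220 K

At steady state, absorbed solar power + internal power = radiated power.
Absorbed: α·S·A_cross = 0.73·263·9.798 = 1881 W (cross-section 2rL).
Total input = 1881 + 1100 = 2981 W.
Radiated: εσ·A_surf·T⁴ with A_surf = 2πrL = 30.78 m².
T⁴ = 2981/(0.73·5.67×10⁻⁸·30.78) = 2.340×10⁹ K⁴.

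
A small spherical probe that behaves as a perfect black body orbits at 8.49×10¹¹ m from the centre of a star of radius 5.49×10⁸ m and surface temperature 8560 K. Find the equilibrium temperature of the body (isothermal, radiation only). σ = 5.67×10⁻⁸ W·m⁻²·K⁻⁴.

The star's surface emits σT_*⁴; at distance d the flux is S = σT_*⁴(R_*/d)².
S = 5.67×10⁻⁸·(8560)⁴·(5.49×10⁸/8.49×10¹¹)² = 127.3 W/m².
For an isothermal sphere T⁴ = (1−a)S/(4σ) = 5.613×10⁸ K⁴.

T ≈ 154 K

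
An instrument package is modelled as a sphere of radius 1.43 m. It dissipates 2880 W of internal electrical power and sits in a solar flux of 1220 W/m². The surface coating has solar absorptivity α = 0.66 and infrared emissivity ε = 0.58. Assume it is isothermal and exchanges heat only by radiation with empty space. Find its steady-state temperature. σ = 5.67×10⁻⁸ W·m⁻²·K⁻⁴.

T ≈ 312 K

At steady state, absorbed solar power + internal power = radiated power.
Absorbed: α·S·A_cross = 0.66·1220·6.424 = 5173 W (cross-section πr²).
Total input = 5173 + 2880 = 8053 W.
Radiated: εσ·A_surf·T⁴ with A_surf = 4πr² = 25.70 m².
T⁴ = 8053/(0.58·5.67×10⁻⁸·25.70) = 9.529×10⁹ K⁴.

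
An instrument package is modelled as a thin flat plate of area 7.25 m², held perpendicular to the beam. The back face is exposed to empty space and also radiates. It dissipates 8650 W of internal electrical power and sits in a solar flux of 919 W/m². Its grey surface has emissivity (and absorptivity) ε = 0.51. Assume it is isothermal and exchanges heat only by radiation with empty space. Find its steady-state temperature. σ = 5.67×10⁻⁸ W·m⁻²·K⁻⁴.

At steady state, absorbed solar power + internal power = radiated power.
Absorbed: α·S·A_cross = 0.51·919·7.250 = 3398 W (cross-section A).
Total input = 3398 + 8650 = 12050 W.
Radiated: εσ·A_surf·T⁴ with A_surf = 2A = 14.50 m².
T⁴ = 12050/(0.51·5.67×10⁻⁸·14.50) = 2.873×10¹⁰ K⁴.

T ≈ 412 K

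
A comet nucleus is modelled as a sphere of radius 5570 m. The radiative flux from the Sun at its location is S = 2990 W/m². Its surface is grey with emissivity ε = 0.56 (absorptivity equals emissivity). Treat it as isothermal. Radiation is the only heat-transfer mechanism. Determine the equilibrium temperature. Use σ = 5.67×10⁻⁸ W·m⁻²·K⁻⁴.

T ≈ 339 K

At equilibrium, absorbed power = emitted power.
Absorbing cross-section = πr² = 9.747×10⁷ m²; emitting surface = 4πr² = 3.899×10⁸ m² (ratio 4).
εS·A_cross = εσ·A_surf·T⁴  ⇒  T⁴ = S/(4σ)   (ε cancels).
T⁴ = 2990/(4·5.67×10⁻⁸) = 1.318×10¹⁰ K⁴.
T = (1.318×10¹⁰)^(1/4).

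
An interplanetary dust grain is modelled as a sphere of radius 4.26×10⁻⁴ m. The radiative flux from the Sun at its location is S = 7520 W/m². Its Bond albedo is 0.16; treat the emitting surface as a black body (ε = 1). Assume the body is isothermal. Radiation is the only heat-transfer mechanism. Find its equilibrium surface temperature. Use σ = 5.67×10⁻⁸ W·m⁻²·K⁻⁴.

T ≈ 409 K

At equilibrium, absorbed power = emitted power.
Absorbing cross-section = πr² = 5.701×10⁻⁷ m²; emitting surface = 4πr² = 2.280×10⁻⁶ m² (ratio 4).
(1−a)S·A_cross = εσ·A_surf·T⁴  ⇒  T⁴ = (1−a)S/(4σ).
T⁴ = 0.840·7520/(4·5.67×10⁻⁸) = 2.785×10¹⁰ K⁴.
T = (2.785×10¹⁰)^(1/4).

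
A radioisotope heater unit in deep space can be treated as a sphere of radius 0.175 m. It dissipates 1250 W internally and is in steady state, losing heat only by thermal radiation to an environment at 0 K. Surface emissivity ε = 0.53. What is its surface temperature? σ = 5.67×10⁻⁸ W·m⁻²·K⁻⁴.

Steady state: internal power = radiated power, P = εσA T⁴.
Radiating area A = 4πr² = 0.3848 m².
T⁴ = P/(εσA) = 1250/(0.53·5.67×10⁻⁸·0.3848) = 1.081×10¹¹ K⁴.
T = (1.081×10¹¹)^(1/4).

T ≈ 573 K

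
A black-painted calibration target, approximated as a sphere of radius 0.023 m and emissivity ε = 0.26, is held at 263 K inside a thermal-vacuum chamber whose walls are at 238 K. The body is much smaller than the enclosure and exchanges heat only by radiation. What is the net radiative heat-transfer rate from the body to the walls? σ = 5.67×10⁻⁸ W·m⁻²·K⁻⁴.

P_net ≈ 0.154 W

For a small grey body in a large enclosure: P_net = εσA(T_body⁴ − T_wall⁴).
A = 4πr² = 0.006648 m²; T_body⁴ − T_wall⁴ = 4.784×10⁹ − 3.209×10⁹ = 1.576×10⁹ K⁴.
|P_net| = 0.26·5.67×10⁻⁸·0.006648·1.576×10⁹.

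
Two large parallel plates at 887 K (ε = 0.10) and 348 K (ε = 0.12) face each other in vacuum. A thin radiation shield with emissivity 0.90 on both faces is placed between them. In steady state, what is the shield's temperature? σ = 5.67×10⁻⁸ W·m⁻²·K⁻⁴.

In steady state the net flux on the hot side equals that on the cold side.
σ(T₁⁴−T_s⁴)/D₁ = σ(T_s⁴−T₂⁴)/D₂, with D₁ = 1/ε₁+1/ε_s−1 = 10.11, D₂ = 1/ε_s+1/ε₂−1 = 8.444.
Solve for T_s⁴: T_s⁴ = (D₂·T₁⁴ + D₁·T₂⁴)/(D₁+D₂) = 2.897×10¹¹ K⁴.

T_s ≈ 734 K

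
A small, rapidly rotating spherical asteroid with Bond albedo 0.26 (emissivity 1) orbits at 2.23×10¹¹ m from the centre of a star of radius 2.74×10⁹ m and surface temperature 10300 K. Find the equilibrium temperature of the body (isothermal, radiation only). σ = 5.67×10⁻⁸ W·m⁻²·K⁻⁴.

The star's surface emits σT_*⁴; at distance d the flux is S = σT_*⁴(R_*/d)².
S = 5.67×10⁻⁸·(10300)⁴·(2.74×10⁹/2.23×10¹¹)² = 96340 W/m².
For an isothermal sphere T⁴ = (1−a)S/(4σ) = 3.143×10¹¹ K⁴.

T ≈ 749 K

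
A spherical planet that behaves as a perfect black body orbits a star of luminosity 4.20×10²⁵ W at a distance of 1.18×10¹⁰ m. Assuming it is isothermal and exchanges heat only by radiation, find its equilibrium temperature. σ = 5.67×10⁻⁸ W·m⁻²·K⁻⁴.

First find the stellar flux at distance d: S = L/(4πd²) = 4.20×10²⁵/(4π·(1.18×10¹⁰)²) = 24000 W/m².
For an isothermal sphere, absorbed (1−a)S·πr² = emitted σ·4πr²·T⁴, so T⁴ = (1−a)S/(4σ).
T⁴ = 1.00·24000/(4·5.67×10⁻⁸) = 1.058×10¹¹ K⁴.

T ≈ 570 K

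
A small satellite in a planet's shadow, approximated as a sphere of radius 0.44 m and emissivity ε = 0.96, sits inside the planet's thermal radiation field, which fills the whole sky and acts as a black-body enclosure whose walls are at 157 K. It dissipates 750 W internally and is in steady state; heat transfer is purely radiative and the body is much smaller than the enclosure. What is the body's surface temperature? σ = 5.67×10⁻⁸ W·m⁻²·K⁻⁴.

T ≈ 281 K

For a small grey body in a large enclosure, net radiated power = εσA(T⁴ − T_w⁴).
Steady state: P = εσA(T⁴ − T_w⁴) with A = 4πr² = 2.433 m².
T⁴ = P/(εσA) + T_w⁴ = 750/(0.96·5.67×10⁻⁸·2.433) + (157)⁴
    = 5.664×10⁹ + 6.076×10⁸ = 6.271×10⁹ K⁴.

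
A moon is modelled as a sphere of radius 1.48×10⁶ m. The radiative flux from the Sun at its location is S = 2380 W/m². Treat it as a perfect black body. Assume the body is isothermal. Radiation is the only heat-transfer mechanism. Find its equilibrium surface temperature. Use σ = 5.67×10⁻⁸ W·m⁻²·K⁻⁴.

T ≈ 320 K

At equilibrium, absorbed power = emitted power.
Absorbing cross-section = πr² = 6.881×10¹² m²; emitting surface = 4πr² = 2.753×10¹³ m² (ratio 4).
S·A_cross = εσ·A_surf·T⁴  ⇒  T⁴ = S/(4σ).
T⁴ = 1.00·2380/(4·5.67×10⁻⁸) = 1.049×10¹⁰ K⁴.
T = (1.049×10¹⁰)^(1/4).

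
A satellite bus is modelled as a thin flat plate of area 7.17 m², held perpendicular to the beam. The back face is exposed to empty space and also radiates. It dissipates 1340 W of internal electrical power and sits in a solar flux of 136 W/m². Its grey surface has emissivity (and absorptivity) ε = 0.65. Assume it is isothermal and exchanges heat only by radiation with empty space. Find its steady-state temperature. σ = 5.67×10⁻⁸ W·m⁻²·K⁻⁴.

At steady state, absorbed solar power + internal power = radiated power.
Absorbed: α·S·A_cross = 0.65·136·7.170 = 633.8 W (cross-section A).
Total input = 633.8 + 1340 = 1974 W.
Radiated: εσ·A_surf·T⁴ with A_surf = 2A = 14.34 m².
T⁴ = 1974/(0.65·5.67×10⁻⁸·14.34) = 3.735×10⁹ K⁴.

T ≈ 247 K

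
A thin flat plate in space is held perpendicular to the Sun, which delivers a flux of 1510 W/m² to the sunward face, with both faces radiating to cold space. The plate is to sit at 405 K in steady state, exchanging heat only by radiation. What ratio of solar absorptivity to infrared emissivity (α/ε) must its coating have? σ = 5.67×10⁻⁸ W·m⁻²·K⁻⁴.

α/ε ≈ 2.02

Balance: αS·A = εσ·2A·T⁴ ⇒ α/ε = 2σT⁴/S.
α/ε = 2·5.67×10⁻⁸·(405)⁴/1510 = 2·5.67×10⁻⁸·2.690×10¹⁰/1510.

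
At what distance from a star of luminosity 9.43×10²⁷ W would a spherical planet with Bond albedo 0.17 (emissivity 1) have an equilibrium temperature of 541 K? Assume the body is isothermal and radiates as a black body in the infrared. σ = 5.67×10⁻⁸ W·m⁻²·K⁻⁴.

For an isothermal black-emitting sphere, (1−a)S·πr² = σ·4πr²·T⁴ ⇒ S = 4σT⁴/(1−a).
S = 4·5.67×10⁻⁸·(541)⁴/0.830 = 23410 W/m².
Flux falls as S = L/(4πd²), so d = √(L/(4πS)) = √(9.43×10²⁷/(4π·23410)).

d ≈ 1.79×10¹¹ m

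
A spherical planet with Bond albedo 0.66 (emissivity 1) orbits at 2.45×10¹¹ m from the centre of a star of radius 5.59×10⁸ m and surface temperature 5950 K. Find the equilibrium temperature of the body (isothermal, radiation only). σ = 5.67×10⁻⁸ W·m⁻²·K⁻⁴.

The star's surface emits σT_*⁴; at distance d the flux is S = σT_*⁴(R_*/d)².
S = 5.67×10⁻⁸·(5950)⁴·(5.59×10⁸/2.45×10¹¹)² = 369.9 W/m².
For an isothermal sphere T⁴ = (1−a)S/(4σ) = 5.546×10⁸ K⁴.

T ≈ 153 K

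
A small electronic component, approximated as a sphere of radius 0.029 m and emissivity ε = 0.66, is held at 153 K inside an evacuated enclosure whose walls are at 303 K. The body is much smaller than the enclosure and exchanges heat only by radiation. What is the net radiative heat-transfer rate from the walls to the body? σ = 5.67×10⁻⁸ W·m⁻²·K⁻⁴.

For a small grey body in a large enclosure: P_net = εσA(T_body⁴ − T_wall⁴).
A = 4πr² = 0.01057 m²; T_body⁴ − T_wall⁴ = 5.480×10⁸ − 8.429×10⁹ = -7.881×10⁹ K⁴.
|P_net| = 0.66·5.67×10⁻⁸·0.01057·7.881×10⁹.

P_net ≈ 3.12 W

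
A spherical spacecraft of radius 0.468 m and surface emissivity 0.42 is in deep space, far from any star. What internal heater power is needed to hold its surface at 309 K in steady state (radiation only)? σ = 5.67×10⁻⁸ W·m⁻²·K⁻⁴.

P = εσ·4πr²·T⁴.
4πr² = 2.752 m²; T⁴ = 9.117×10⁹ K⁴.
P = 0.42·5.67×10⁻⁸·2.752·9.117×10⁹.

P ≈ 598 W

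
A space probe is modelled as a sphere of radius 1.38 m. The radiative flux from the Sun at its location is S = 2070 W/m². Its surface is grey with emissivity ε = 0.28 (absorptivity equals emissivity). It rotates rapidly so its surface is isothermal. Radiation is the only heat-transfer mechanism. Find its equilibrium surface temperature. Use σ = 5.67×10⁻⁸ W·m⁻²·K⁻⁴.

At equilibrium, absorbed power = emitted power.
Absorbing cross-section = πr² = 5.983 m²; emitting surface = 4πr² = 23.93 m² (ratio 4).
εS·A_cross = εσ·A_surf·T⁴  ⇒  T⁴ = S/(4σ)   (ε cancels).
T⁴ = 2070/(4·5.67×10⁻⁸) = 9.127×10⁹ K⁴.
T = (9.127×10⁹)^(1/4).

T ≈ 309 K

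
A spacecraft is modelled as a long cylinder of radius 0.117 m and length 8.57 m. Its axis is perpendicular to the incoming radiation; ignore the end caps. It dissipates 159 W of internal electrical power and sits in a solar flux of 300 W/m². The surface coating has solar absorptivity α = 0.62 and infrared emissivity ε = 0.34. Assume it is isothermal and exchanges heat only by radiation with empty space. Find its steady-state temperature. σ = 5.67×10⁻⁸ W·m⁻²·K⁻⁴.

At steady state, absorbed solar power + internal power = radiated power.
Absorbed: α·S·A_cross = 0.62·300·2.005 = 373.0 W (cross-section 2rL).
Total input = 373.0 + 159 = 532.0 W.
Radiated: εσ·A_surf·T⁴ with A_surf = 2πrL = 6.300 m².
T⁴ = 532.0/(0.34·5.67×10⁻⁸·6.300) = 4.380×10⁹ K⁴.

T ≈ 257 K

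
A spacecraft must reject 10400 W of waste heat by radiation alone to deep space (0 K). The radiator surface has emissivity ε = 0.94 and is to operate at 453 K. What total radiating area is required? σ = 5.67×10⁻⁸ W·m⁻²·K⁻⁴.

A ≈ 4.63 m²

P = εσA T⁴ ⇒ A = P/(εσT⁴).
T⁴ = 4.211×10¹⁰ K⁴.
A = 10400/(0.94 × 5.67×10⁻⁸ × 4.211×10¹⁰).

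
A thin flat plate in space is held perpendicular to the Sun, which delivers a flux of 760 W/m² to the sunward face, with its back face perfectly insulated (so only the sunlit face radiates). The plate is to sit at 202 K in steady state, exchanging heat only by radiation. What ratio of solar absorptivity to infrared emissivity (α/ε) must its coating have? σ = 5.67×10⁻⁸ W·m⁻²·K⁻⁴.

Balance: αS·A = εσ·1A·T⁴ ⇒ α/ε = σT⁴/S.
α/ε = 5.67×10⁻⁸·(202)⁴/760 = 5.67×10⁻⁸·1.665×10⁹/760.

α/ε ≈ 0.124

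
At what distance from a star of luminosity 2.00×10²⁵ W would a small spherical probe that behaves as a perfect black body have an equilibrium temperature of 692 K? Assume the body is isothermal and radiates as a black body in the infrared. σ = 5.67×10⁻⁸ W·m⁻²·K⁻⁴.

d ≈ 5.53×10⁹ m

For an isothermal black-emitting sphere, (1−a)S·πr² = σ·4πr²·T⁴ ⇒ S = 4σT⁴/(1−a).
S = 4·5.67×10⁻⁸·(692)⁴/1.00 = 52010 W/m².
Flux falls as S = L/(4πd²), so d = √(L/(4πS)) = √(2.00×10²⁵/(4π·52010)).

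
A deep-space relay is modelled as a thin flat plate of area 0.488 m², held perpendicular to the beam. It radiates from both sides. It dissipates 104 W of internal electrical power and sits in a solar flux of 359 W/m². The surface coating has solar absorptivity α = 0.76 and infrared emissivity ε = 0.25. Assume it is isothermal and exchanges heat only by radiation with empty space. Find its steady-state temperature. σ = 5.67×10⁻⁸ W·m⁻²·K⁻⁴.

T ≈ 362 K

At steady state, absorbed solar power + internal power = radiated power.
Absorbed: α·S·A_cross = 0.76·359·0.4880 = 133.1 W (cross-section A).
Total input = 133.1 + 104 = 237.1 W.
Radiated: εσ·A_surf·T⁴ with A_surf = 2A = 0.9760 m².
T⁴ = 237.1/(0.25·5.67×10⁻⁸·0.9760) = 1.714×10¹⁰ K⁴.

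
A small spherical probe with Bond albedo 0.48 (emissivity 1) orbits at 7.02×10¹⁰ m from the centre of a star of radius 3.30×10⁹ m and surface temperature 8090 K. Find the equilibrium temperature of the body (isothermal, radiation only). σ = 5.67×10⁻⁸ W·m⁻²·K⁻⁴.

The star's surface emits σT_*⁴; at distance d the flux is S = σT_*⁴(R_*/d)².
S = 5.67×10⁻⁸·(8090)⁴·(3.30×10⁹/7.02×10¹⁰)² = 5.367×10⁵ W/m².
For an isothermal sphere T⁴ = (1−a)S/(4σ) = 1.231×10¹² K⁴.

T ≈ 1050 K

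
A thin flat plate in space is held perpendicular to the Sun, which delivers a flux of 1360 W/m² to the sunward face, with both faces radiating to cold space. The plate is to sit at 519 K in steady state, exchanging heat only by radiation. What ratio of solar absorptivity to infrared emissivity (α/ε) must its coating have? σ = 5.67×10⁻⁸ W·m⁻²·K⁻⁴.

α/ε ≈ 6.05

Balance: αS·A = εσ·2A·T⁴ ⇒ α/ε = 2σT⁴/S.
α/ε = 2·5.67×10⁻⁸·(519)⁴/1360 = 2·5.67×10⁻⁸·7.256×10¹⁰/1360.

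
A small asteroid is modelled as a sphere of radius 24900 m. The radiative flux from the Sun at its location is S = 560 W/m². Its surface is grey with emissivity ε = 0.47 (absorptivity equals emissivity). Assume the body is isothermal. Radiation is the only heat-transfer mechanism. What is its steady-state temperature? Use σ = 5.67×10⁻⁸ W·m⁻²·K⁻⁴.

At equilibrium, absorbed power = emitted power.
Absorbing cross-section = πr² = 1.948×10⁹ m²; emitting surface = 4πr² = 7.791×10⁹ m² (ratio 4).
εS·A_cross = εσ·A_surf·T⁴  ⇒  T⁴ = S/(4σ)   (ε cancels).
T⁴ = 560/(4·5.67×10⁻⁸) = 2.469×10⁹ K⁴.
T = (2.469×10⁹)^(1/4).

T ≈ 223 K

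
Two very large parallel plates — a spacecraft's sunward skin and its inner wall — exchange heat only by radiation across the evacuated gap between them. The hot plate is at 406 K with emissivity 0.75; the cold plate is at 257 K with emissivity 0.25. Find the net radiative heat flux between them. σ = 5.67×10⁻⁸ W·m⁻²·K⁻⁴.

q ≈ 298 W/m²

For two infinite grey parallel plates, q = σ(T₁⁴ − T₂⁴)/(1/ε₁ + 1/ε₂ − 1).
T₁⁴ − T₂⁴ = 2.717×10¹⁰ − 4.362×10⁹ = 2.281×10¹⁰ K⁴.
1/ε₁ + 1/ε₂ − 1 = 1.333 + 4.000 − 1 = 4.333.
q = 5.67×10⁻⁸ × 2.281×10¹⁰ / 4.333.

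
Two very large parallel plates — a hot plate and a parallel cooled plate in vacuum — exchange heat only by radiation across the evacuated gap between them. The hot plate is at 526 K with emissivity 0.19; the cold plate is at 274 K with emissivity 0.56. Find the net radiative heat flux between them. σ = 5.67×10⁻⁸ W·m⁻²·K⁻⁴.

q ≈ 665 W/m²

For two infinite grey parallel plates, q = σ(T₁⁴ − T₂⁴)/(1/ε₁ + 1/ε₂ − 1).
T₁⁴ − T₂⁴ = 7.655×10¹⁰ − 5.636×10⁹ = 7.091×10¹⁰ K⁴.
1/ε₁ + 1/ε₂ − 1 = 5.263 + 1.786 − 1 = 6.049.
q = 5.67×10⁻⁸ × 7.091×10¹⁰ / 6.049.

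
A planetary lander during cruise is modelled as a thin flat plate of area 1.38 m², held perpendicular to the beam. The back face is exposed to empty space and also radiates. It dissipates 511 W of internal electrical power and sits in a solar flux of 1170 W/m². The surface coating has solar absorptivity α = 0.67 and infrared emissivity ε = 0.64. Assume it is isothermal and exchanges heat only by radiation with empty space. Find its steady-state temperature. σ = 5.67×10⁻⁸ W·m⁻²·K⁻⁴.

T ≈ 355 K

At steady state, absorbed solar power + internal power = radiated power.
Absorbed: α·S·A_cross = 0.67·1170·1.380 = 1082 W (cross-section A).
Total input = 1082 + 511 = 1593 W.
Radiated: εσ·A_surf·T⁴ with A_surf = 2A = 2.760 m².
T⁴ = 1593/(0.64·5.67×10⁻⁸·2.760) = 1.590×10¹⁰ K⁴.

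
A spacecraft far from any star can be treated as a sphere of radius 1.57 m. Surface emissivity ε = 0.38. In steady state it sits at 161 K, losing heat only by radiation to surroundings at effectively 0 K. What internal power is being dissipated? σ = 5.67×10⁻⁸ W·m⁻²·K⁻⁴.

P ≈ 448 W

Steady state: P = εσA T⁴.
A = 4πr² = 30.97 m²; T⁴ = (161)⁴ = 6.719×10⁸ K⁴.
P = 0.38 × 5.67×10⁻⁸ × 30.97 × 6.719×10⁸.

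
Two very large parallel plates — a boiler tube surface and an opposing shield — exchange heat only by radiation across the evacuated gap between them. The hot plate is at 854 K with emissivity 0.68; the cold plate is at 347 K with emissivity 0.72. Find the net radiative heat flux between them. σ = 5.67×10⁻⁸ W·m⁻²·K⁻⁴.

For two infinite grey parallel plates, q = σ(T₁⁴ − T₂⁴)/(1/ε₁ + 1/ε₂ − 1).
T₁⁴ − T₂⁴ = 5.319×10¹¹ − 1.450×10¹⁰ = 5.174×10¹¹ K⁴.
1/ε₁ + 1/ε₂ − 1 = 1.471 + 1.389 − 1 = 1.859.
q = 5.67×10⁻⁸ × 5.174×10¹¹ / 1.859.

q ≈ 15800 W/m²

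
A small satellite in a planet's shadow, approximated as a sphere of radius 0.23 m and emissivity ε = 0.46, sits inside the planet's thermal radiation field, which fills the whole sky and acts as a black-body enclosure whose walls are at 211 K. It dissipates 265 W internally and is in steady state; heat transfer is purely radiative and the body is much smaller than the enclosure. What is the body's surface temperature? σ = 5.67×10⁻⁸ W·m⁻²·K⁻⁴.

T ≈ 362 K

For a small grey body in a large enclosure, net radiated power = εσA(T⁴ − T_w⁴).
Steady state: P = εσA(T⁴ − T_w⁴) with A = 4πr² = 0.6648 m².
T⁴ = P/(εσA) + T_w⁴ = 265/(0.46·5.67×10⁻⁸·0.6648) + (211)⁴
    = 1.528×10¹⁰ + 1.982×10⁹ = 1.727×10¹⁰ K⁴.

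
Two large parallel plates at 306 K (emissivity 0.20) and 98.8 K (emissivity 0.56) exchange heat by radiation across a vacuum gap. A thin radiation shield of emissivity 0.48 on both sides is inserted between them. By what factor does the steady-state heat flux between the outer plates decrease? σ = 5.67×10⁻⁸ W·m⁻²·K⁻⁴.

Without shield: q₀ = σΔ(T⁴)/(1/ε₁+1/ε₂−1) with denominator 5.786.
With shield the two gaps are in series; the resistances add: (1/ε₁+1/ε_s−1)+(1/ε_s+1/ε₂−1) = 6.083+2.869 = 8.952.
Heat-flux ratio q₀/q = 8.952/5.786.

factor ≈ 1.55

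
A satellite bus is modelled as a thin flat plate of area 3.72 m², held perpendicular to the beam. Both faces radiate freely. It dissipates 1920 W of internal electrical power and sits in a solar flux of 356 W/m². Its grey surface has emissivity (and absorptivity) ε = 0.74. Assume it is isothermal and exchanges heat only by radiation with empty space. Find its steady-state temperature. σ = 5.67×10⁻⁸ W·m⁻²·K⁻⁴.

T ≈ 310 K

At steady state, absorbed solar power + internal power = radiated power.
Absorbed: α·S·A_cross = 0.74·356·3.720 = 980.0 W (cross-section A).
Total input = 980.0 + 1920 = 2900 W.
Radiated: εσ·A_surf·T⁴ with A_surf = 2A = 7.440 m².
T⁴ = 2900/(0.74·5.67×10⁻⁸·7.440) = 9.290×10⁹ K⁴.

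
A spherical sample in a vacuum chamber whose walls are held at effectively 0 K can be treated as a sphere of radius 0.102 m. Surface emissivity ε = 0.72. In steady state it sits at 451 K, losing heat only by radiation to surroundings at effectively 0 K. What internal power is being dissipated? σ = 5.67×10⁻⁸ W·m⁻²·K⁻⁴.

P ≈ 221 W

Steady state: P = εσA T⁴.
A = 4πr² = 0.1307 m²; T⁴ = (451)⁴ = 4.137×10¹⁰ K⁴.
P = 0.72 × 5.67×10⁻⁸ × 0.1307 × 4.137×10¹⁰.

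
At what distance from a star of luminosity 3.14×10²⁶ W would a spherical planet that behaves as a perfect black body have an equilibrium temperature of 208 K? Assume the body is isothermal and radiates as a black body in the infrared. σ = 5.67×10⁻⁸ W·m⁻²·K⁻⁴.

d ≈ 2.43×10¹¹ m

For an isothermal black-emitting sphere, (1−a)S·πr² = σ·4πr²·T⁴ ⇒ S = 4σT⁴/(1−a).
S = 4·5.67×10⁻⁸·(208)⁴/1.00 = 424.5 W/m².
Flux falls as S = L/(4πd²), so d = √(L/(4πS)) = √(3.14×10²⁶/(4π·424.5)).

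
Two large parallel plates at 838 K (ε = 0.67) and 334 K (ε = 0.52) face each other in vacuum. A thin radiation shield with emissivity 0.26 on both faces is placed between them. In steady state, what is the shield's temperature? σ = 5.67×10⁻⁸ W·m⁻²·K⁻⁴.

In steady state the net flux on the hot side equals that on the cold side.
σ(T₁⁴−T_s⁴)/D₁ = σ(T_s⁴−T₂⁴)/D₂, with D₁ = 1/ε₁+1/ε_s−1 = 4.339, D₂ = 1/ε_s+1/ε₂−1 = 4.769.
Solve for T_s⁴: T_s⁴ = (D₂·T₁⁴ + D₁·T₂⁴)/(D₁+D₂) = 2.642×10¹¹ K⁴.

T_s ≈ 717 K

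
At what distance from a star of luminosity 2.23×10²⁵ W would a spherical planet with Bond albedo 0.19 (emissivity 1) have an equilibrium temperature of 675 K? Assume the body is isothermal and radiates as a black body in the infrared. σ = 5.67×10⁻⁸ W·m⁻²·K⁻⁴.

For an isothermal black-emitting sphere, (1−a)S·πr² = σ·4πr²·T⁴ ⇒ S = 4σT⁴/(1−a).
S = 4·5.67×10⁻⁸·(675)⁴/0.810 = 58130 W/m².
Flux falls as S = L/(4πd²), so d = √(L/(4πS)) = √(2.23×10²⁵/(4π·58130)).

d ≈ 5.53×10⁹ m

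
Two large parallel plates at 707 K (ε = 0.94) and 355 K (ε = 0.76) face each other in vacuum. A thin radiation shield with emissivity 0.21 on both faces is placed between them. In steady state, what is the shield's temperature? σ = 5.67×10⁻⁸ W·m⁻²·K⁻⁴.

In steady state the net flux on the hot side equals that on the cold side.
σ(T₁⁴−T_s⁴)/D₁ = σ(T_s⁴−T₂⁴)/D₂, with D₁ = 1/ε₁+1/ε_s−1 = 4.826, D₂ = 1/ε_s+1/ε₂−1 = 5.078.
Solve for T_s⁴: T_s⁴ = (D₂·T₁⁴ + D₁·T₂⁴)/(D₁+D₂) = 1.358×10¹¹ K⁴.

T_s ≈ 607 K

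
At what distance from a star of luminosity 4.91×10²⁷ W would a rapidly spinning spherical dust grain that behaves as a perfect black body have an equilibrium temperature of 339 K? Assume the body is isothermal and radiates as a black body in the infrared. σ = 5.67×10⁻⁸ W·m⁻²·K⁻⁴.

d ≈ 3.61×10¹¹ m

For an isothermal black-emitting sphere, (1−a)S·πr² = σ·4πr²·T⁴ ⇒ S = 4σT⁴/(1−a).
S = 4·5.67×10⁻⁸·(339)⁴/1.00 = 2995 W/m².
Flux falls as S = L/(4πd²), so d = √(L/(4πS)) = √(4.91×10²⁷/(4π·2995)).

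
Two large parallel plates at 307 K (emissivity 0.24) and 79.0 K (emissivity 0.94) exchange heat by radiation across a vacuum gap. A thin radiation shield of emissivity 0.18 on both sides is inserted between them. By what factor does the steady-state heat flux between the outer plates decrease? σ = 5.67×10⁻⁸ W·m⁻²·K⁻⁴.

factor ≈ 3.39

Without shield: q₀ = σΔ(T⁴)/(1/ε₁+1/ε₂−1) with denominator 4.230.
With shield the two gaps are in series; the resistances add: (1/ε₁+1/ε_s−1)+(1/ε_s+1/ε₂−1) = 8.722+5.619 = 14.34.
Heat-flux ratio q₀/q = 14.34/4.230.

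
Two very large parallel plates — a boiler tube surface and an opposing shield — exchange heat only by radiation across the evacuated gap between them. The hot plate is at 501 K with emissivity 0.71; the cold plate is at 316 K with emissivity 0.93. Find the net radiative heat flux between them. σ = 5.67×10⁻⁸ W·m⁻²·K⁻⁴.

q ≈ 2030 W/m²

For two infinite grey parallel plates, q = σ(T₁⁴ − T₂⁴)/(1/ε₁ + 1/ε₂ − 1).
T₁⁴ − T₂⁴ = 6.300×10¹⁰ − 9.971×10⁹ = 5.303×10¹⁰ K⁴.
1/ε₁ + 1/ε₂ − 1 = 1.408 + 1.075 − 1 = 1.484.
q = 5.67×10⁻⁸ × 5.303×10¹⁰ / 1.484.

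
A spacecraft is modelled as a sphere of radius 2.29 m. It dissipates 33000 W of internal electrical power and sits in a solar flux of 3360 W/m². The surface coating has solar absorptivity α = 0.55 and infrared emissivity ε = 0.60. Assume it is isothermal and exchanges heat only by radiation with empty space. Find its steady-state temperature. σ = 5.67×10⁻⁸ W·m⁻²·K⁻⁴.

T ≈ 410 K

At steady state, absorbed solar power + internal power = radiated power.
Absorbed: α·S·A_cross = 0.55·3360·16.47 = 30450 W (cross-section πr²).
Total input = 30450 + 33000 = 63450 W.
Radiated: εσ·A_surf·T⁴ with A_surf = 4πr² = 65.90 m².
T⁴ = 63450/(0.60·5.67×10⁻⁸·65.90) = 2.830×10¹⁰ K⁴.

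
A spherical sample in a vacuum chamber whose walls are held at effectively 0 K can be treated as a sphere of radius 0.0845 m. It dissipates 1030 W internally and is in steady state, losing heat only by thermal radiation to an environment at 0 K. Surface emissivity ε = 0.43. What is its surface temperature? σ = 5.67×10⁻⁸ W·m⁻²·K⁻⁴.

T ≈ 828 K

Steady state: internal power = radiated power, P = εσA T⁴.
Radiating area A = 4πr² = 0.08973 m².
T⁴ = P/(εσA) = 1030/(0.43·5.67×10⁻⁸·0.08973) = 4.708×10¹¹ K⁴.
T = (4.708×10¹¹)^(1/4).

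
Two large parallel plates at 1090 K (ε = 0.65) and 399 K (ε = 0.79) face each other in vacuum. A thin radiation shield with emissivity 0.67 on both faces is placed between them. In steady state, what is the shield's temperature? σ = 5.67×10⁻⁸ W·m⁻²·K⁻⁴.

T_s ≈ 904 K

In steady state the net flux on the hot side equals that on the cold side.
σ(T₁⁴−T_s⁴)/D₁ = σ(T_s⁴−T₂⁴)/D₂, with D₁ = 1/ε₁+1/ε_s−1 = 2.031, D₂ = 1/ε_s+1/ε₂−1 = 1.758.
Solve for T_s⁴: T_s⁴ = (D₂·T₁⁴ + D₁·T₂⁴)/(D₁+D₂) = 6.686×10¹¹ K⁴.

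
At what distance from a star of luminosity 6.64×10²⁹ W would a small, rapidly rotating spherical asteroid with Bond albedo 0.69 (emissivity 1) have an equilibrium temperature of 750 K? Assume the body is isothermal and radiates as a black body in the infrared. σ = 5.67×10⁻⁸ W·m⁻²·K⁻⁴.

d ≈ 4.78×10¹¹ m

For an isothermal black-emitting sphere, (1−a)S·πr² = σ·4πr²·T⁴ ⇒ S = 4σT⁴/(1−a).
S = 4·5.67×10⁻⁸·(750)⁴/0.310 = 2.315×10⁵ W/m².
Flux falls as S = L/(4πd²), so d = √(L/(4πS)) = √(6.64×10²⁹/(4π·2.315×10⁵)).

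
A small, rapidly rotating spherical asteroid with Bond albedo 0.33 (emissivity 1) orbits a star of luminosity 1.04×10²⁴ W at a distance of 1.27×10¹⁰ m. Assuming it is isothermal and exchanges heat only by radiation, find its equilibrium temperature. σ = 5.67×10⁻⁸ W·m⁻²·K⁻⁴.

T ≈ 197 K

First find the stellar flux at distance d: S = L/(4πd²) = 1.04×10²⁴/(4π·(1.27×10¹⁰)²) = 513.1 W/m².
For an isothermal sphere, absorbed (1−a)S·πr² = emitted σ·4πr²·T⁴, so T⁴ = (1−a)S/(4σ).
T⁴ = 0.670·513.1/(4·5.67×10⁻⁸) = 1.516×10⁹ K⁴.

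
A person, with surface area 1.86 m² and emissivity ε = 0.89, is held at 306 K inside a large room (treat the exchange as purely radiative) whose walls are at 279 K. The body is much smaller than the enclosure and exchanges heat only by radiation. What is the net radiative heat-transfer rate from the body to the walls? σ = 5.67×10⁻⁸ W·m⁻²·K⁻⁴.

P_net ≈ 254 W

For a small grey body in a large enclosure: P_net = εσA(T_body⁴ − T_wall⁴).
A = 1.86 m²; T_body⁴ − T_wall⁴ = 8.768×10⁹ − 6.059×10⁹ = 2.708×10⁹ K⁴.
|P_net| = 0.89·5.67×10⁻⁸·1.860·2.708×10⁹.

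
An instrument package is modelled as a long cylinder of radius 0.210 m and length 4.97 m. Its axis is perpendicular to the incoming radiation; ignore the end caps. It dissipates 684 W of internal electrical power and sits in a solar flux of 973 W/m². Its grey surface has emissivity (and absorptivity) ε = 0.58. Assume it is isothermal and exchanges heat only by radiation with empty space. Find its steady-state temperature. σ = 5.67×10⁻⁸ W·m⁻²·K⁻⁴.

At steady state, absorbed solar power + internal power = radiated power.
Absorbed: α·S·A_cross = 0.58·973·2.087 = 1178 W (cross-section 2rL).
Total input = 1178 + 684 = 1862 W.
Radiated: εσ·A_surf·T⁴ with A_surf = 2πrL = 6.558 m².
T⁴ = 1862/(0.58·5.67×10⁻⁸·6.558) = 8.634×10⁹ K⁴.

T ≈ 305 K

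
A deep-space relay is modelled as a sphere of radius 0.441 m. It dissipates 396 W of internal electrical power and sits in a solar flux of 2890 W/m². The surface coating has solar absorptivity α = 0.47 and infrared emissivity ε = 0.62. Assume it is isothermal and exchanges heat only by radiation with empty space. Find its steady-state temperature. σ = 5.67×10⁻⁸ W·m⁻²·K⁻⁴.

T ≈ 346 K

At steady state, absorbed solar power + internal power = radiated power.
Absorbed: α·S·A_cross = 0.47·2890·0.6110 = 829.9 W (cross-section πr²).
Total input = 829.9 + 396 = 1226 W.
Radiated: εσ·A_surf·T⁴ with A_surf = 4πr² = 2.444 m².
T⁴ = 1226/(0.62·5.67×10⁻⁸·2.444) = 1.427×10¹⁰ K⁴.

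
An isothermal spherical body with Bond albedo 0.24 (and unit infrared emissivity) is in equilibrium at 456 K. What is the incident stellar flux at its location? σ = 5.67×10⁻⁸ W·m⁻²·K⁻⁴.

(1−a)S·πr² = σ·4πr²·T⁴ ⇒ S = 4σT⁴/(1−a).
S = 4·5.67×10⁻⁸·4.324×10¹⁰/0.760.

S ≈ 12900 W/m²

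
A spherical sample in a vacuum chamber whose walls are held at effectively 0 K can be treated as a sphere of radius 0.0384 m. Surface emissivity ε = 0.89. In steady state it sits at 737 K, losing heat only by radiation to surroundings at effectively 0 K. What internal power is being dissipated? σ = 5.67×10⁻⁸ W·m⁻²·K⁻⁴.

P ≈ 276 W

Steady state: P = εσA T⁴.
A = 4πr² = 0.01853 m²; T⁴ = (737)⁴ = 2.950×10¹¹ K⁴.
P = 0.89 × 5.67×10⁻⁸ × 0.01853 × 2.950×10¹¹.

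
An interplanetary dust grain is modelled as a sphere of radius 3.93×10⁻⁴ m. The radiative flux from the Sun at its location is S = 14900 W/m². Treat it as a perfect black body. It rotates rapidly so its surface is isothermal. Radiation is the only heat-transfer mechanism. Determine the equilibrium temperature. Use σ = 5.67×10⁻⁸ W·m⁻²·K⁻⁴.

T ≈ 506 K

At equilibrium, absorbed power = emitted power.
Absorbing cross-section = πr² = 4.852×10⁻⁷ m²; emitting surface = 4πr² = 1.941×10⁻⁶ m² (ratio 4).
S·A_cross = εσ·A_surf·T⁴  ⇒  T⁴ = S/(4σ).
T⁴ = 1.00·14900/(4·5.67×10⁻⁸) = 6.570×10¹⁰ K⁴.
T = (6.570×10¹⁰)^(1/4).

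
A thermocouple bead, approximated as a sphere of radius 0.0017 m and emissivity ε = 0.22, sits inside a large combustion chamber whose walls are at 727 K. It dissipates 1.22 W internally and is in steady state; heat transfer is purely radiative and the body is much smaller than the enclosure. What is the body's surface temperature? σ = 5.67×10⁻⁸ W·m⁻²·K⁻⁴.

T ≈ 1310 K

For a small grey body in a large enclosure, net radiated power = εσA(T⁴ − T_w⁴).
Steady state: P = εσA(T⁴ − T_w⁴) with A = 4πr² = 3.632×10⁻⁵ m².
T⁴ = P/(εσA) + T_w⁴ = 1.22/(0.22·5.67×10⁻⁸·3.632×10⁻⁵) + (727)⁴
    = 2.693×10¹² + 2.793×10¹¹ = 2.972×10¹² K⁴.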